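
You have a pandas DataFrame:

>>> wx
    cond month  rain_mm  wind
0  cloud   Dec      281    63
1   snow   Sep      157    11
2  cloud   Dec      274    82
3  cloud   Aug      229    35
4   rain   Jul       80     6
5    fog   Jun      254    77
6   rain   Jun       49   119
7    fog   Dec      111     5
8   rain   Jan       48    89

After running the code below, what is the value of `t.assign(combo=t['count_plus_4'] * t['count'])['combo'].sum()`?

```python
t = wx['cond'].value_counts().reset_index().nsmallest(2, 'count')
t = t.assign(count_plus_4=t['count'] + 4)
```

17

value_counts of cond:
cond
cloud    3
rain     3
fog      2
snow     1
Name: count, dtype: int64
reset_index():
    cond  count
0  cloud      3
1   rain      3
2    fog      2
3   snow      1
take 2 rows with smallest count:
   cond  count
3  snow      1
2   fog      2
add column count_plus_4 = t['count'] + 4:
   cond  count  count_plus_4
3  snow      1             5
2   fog      2             6
add column combo = t['count_plus_4'] * t['count']:
   cond  count  count_plus_4  combo
3  snow      1             5      5
2   fog      2             6     12
The sum of column 'combo' is 17.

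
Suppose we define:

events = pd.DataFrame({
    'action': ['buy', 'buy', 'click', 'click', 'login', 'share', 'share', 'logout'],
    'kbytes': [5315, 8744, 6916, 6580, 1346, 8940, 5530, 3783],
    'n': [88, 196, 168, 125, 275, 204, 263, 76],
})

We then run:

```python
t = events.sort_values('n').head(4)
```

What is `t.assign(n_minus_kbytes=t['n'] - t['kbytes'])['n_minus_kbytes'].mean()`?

sort by n:
   action  kbytes    n
7  logout    3783   76
0     buy    5315   88
3   click    6580  125
2   click    6916  168
1     buy    8744  196
5   share    8940  204
6   share    5530  263
4   login    1346  275
take first 4 rows:
   action  kbytes    n
7  logout    3783   76
0     buy    5315   88
3   click    6580  125
2   click    6916  168
add column n_minus_kbytes = t['n'] - t['kbytes']:
   action  kbytes    n  n_minus_kbytes
7  logout    3783   76           -3707
0     buy    5315   88           -5227
3   click    6580  125           -6455
2   click    6916  168           -6748

-5534.25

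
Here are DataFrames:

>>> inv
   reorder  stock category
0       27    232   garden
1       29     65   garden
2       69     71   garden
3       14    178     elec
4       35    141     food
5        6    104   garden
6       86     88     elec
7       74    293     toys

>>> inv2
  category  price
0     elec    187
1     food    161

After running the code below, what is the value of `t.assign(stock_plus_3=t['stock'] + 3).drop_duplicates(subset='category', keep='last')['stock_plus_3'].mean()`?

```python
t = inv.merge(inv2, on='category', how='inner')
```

merge on 'category' (how='inner') → 3 rows:
   reorder  stock category  price
0       14    178     elec    187
1       35    141     food    161
2       86     88     elec    187
add column stock_plus_3 = t['stock'] + 3:
   reorder  stock category  price  stock_plus_3
0       14    178     elec    187           181
1       35    141     food    161           144
2       86     88     elec    187            91
drop duplicate category (keep=last):
   reorder  stock category  price  stock_plus_3
1       35    141     food    161           144
2       86     88     elec    187            91
Reading off the mean of column 'stock_plus_3', we get 117.5.

117.5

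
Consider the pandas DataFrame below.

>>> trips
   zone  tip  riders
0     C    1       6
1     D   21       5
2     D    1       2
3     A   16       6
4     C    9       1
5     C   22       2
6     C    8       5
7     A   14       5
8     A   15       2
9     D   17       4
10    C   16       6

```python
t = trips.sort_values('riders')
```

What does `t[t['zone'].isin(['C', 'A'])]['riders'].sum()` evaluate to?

sort by riders:
   zone  tip  riders
4     C    9       1
2     D    1       2
5     C   22       2
8     A   15       2
9     D   17       4
1     D   21       5
6     C    8       5
7     A   14       5
0     C    1       6
3     A   16       6
10    C   16       6
filter rows where zone in ['C', 'A']:
   zone  tip  riders
4     C    9       1
5     C   22       2
8     A   15       2
6     C    8       5
7     A   14       5
0     C    1       6
3     A   16       6
10    C   16       6

33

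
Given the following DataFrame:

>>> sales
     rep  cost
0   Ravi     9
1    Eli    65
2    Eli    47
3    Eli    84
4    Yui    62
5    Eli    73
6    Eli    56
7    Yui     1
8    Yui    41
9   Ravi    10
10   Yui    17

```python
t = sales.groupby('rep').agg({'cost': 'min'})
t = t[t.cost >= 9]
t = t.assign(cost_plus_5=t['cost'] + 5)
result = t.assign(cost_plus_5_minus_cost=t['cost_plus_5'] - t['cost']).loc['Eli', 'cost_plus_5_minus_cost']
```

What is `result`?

5

group by rep, min of cost:
      cost
rep       
Eli     47
Ravi     9
Yui      1
filter rows where cost >= 9:
      cost
rep       
Eli     47
Ravi     9
add column cost_plus_5 = t['cost'] + 5:
      cost  cost_plus_5
rep                    
Eli     47           52
Ravi     9           14
add column cost_plus_5_minus_cost = t['cost_plus_5'] - t['cost']:
      cost  cost_plus_5  cost_plus_5_minus_cost
rep                                            
Eli     47           52                       5
Ravi     9           14                       5
Reading off the value at row 'Eli', column 'cost_plus_5_minus_cost', we get 5.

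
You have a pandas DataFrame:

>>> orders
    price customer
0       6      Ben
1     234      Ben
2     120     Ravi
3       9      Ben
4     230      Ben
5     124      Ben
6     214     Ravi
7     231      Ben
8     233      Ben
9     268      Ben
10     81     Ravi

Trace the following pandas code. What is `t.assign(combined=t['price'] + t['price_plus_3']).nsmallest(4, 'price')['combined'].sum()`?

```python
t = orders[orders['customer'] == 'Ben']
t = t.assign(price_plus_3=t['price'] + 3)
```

750

filter rows where customer == 'Ben':
   price customer
0      6      Ben
1    234      Ben
3      9      Ben
4    230      Ben
5    124      Ben
7    231      Ben
8    233      Ben
9    268      Ben
add column price_plus_3 = t['price'] + 3:
   price customer  price_plus_3
0      6      Ben             9
1    234      Ben           237
3      9      Ben            12
4    230      Ben           233
5    124      Ben           127
7    231      Ben           234
8    233      Ben           236
9    268      Ben           271
add column combined = t['price'] + t['price_plus_3']:
   price customer  price_plus_3  combined
0      6      Ben             9        15
1    234      Ben           237       471
3      9      Ben            12        21
4    230      Ben           233       463
5    124      Ben           127       251
7    231      Ben           234       465
8    233      Ben           236       469
9    268      Ben           271       539
take 4 rows with smallest price:
   price customer  price_plus_3  combined
0      6      Ben             9        15
3      9      Ben            12        21
5    124      Ben           127       251
4    230      Ben           233       463
Finally, sum of column 'combined' = 750.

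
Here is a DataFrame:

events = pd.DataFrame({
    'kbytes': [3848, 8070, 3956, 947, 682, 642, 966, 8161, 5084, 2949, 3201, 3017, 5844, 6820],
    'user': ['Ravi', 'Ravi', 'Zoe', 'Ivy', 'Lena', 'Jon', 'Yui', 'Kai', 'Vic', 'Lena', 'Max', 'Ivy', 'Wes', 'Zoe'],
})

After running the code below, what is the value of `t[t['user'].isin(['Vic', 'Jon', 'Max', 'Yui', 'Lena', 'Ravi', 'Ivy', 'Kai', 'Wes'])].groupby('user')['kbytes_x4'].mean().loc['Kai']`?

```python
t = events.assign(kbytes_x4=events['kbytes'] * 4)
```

add column kbytes_x4 = events['kbytes'] * 4:
    kbytes  user  kbytes_x4
0     3848  Ravi      15392
1     8070  Ravi      32280
2     3956   Zoe      15824
3      947   Ivy       3788
4      682  Lena       2728
5      642   Jon       2568
6      966   Yui       3864
7     8161   Kai      32644
8     5084   Vic      20336
9     2949  Lena      11796
10    3201   Max      12804
11    3017   Ivy      12068
12    5844   Wes      23376
13    6820   Zoe      27280
filter rows where user in ['Vic', 'Jon', 'Max', 'Yui', 'Lena', 'Ravi', 'Ivy', 'Kai', 'Wes']:
    kbytes  user  kbytes_x4
0     3848  Ravi      15392
1     8070  Ravi      32280
3      947   Ivy       3788
4      682  Lena       2728
5      642   Jon       2568
6      966   Yui       3864
7     8161   Kai      32644
8     5084   Vic      20336
9     2949  Lena      11796
10    3201   Max      12804
11    3017   Ivy      12068
12    5844   Wes      23376
group by user, mean of kbytes_x4:
user
Ivy      7928.0
Jon      2568.0
Kai     32644.0
Lena     7262.0
Max     12804.0
Ravi    23836.0
Vic     20336.0
Wes     23376.0
Yui      3864.0
Name: kbytes_x4, dtype: float64

32644.0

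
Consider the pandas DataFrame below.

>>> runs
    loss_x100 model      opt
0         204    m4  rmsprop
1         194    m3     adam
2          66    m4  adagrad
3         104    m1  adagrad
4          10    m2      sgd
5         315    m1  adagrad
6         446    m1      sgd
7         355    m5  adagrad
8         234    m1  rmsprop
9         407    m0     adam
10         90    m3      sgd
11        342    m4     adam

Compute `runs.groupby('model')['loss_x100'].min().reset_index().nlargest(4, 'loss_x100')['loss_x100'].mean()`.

239.0

group by model, min of loss_x100:
model
m0    407
m1    104
m2     10
m3     90
m4     66
m5    355
Name: loss_x100, dtype: int64
reset_index():
  model  loss_x100
0    m0        407
1    m1        104
2    m2         10
3    m3         90
4    m4         66
5    m5        355
take 4 rows with largest loss_x100:
  model  loss_x100
0    m0        407
5    m5        355
1    m1        104
3    m3         90
mean of column 'loss_x100' → 239.0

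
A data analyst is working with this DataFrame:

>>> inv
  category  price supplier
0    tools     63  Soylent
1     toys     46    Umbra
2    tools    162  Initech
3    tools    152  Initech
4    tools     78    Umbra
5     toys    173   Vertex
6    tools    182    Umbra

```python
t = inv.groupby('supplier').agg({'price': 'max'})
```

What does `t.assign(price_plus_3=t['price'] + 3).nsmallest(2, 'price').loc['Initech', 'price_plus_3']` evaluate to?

group by supplier, max of price:
          price
supplier       
Initech     162
Soylent      63
Umbra       182
Vertex      173
add column price_plus_3 = t['price'] + 3:
          price  price_plus_3
supplier                     
Initech     162           165
Soylent      63            66
Umbra       182           185
Vertex      173           176
take 2 rows with smallest price:
          price  price_plus_3
supplier                     
Soylent      63            66
Initech     162           165

165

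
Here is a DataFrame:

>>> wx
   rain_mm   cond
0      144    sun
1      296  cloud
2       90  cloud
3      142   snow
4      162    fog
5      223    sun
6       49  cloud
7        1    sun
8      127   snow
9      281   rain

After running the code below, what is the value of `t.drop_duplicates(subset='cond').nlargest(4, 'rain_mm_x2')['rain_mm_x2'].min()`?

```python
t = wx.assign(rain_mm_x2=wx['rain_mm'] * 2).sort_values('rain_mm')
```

98

add column rain_mm_x2 = wx['rain_mm'] * 2:
   rain_mm   cond  rain_mm_x2
0      144    sun         288
1      296  cloud         592
2       90  cloud         180
3      142   snow         284
4      162    fog         324
5      223    sun         446
6       49  cloud          98
7        1    sun           2
8      127   snow         254
9      281   rain         562
sort by rain_mm:
   rain_mm   cond  rain_mm_x2
7        1    sun           2
6       49  cloud          98
2       90  cloud         180
8      127   snow         254
3      142   snow         284
0      144    sun         288
4      162    fog         324
5      223    sun         446
9      281   rain         562
1      296  cloud         592
drop duplicate cond (keep=first):
   rain_mm   cond  rain_mm_x2
7        1    sun           2
6       49  cloud          98
8      127   snow         254
4      162    fog         324
9      281   rain         562
take 4 rows with largest rain_mm_x2:
   rain_mm   cond  rain_mm_x2
9      281   rain         562
4      162    fog         324
8      127   snow         254
6       49  cloud          98
Then the min of column 'rain_mm_x2': 98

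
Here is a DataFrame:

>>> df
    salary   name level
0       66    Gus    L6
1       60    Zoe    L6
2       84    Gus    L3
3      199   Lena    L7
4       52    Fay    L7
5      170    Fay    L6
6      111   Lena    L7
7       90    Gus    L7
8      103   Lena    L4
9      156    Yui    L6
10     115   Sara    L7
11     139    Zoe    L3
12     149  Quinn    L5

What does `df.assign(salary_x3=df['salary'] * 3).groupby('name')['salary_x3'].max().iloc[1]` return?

add column salary_x3 = df['salary'] * 3:
    salary   name level  salary_x3
0       66    Gus    L6        198
1       60    Zoe    L6        180
2       84    Gus    L3        252
3      199   Lena    L7        597
4       52    Fay    L7        156
5      170    Fay    L6        510
6      111   Lena    L7        333
7       90    Gus    L7        270
8      103   Lena    L4        309
9      156    Yui    L6        468
10     115   Sara    L7        345
11     139    Zoe    L3        417
12     149  Quinn    L5        447
group by name, max of salary_x3:
name
Fay      510
Gus      270
Lena     597
Quinn    447
Sara     345
Yui      468
Zoe      417
Name: salary_x3, dtype: int64
Finally, value at position 1 = 270.

270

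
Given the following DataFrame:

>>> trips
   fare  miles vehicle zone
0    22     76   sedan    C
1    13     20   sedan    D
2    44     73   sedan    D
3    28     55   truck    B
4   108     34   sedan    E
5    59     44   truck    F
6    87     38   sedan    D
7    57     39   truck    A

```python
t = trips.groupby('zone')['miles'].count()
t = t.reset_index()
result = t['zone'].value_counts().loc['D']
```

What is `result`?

1

group by zone, count of miles:
zone
A    1
B    1
C    1
D    3
E    1
F    1
Name: miles, dtype: int64
reset_index():
  zone  miles
0    A      1
1    B      1
2    C      1
3    D      3
4    E      1
5    F      1
value_counts of zone:
zone
A    1
B    1
C    1
D    1
E    1
F    1
Name: count, dtype: int64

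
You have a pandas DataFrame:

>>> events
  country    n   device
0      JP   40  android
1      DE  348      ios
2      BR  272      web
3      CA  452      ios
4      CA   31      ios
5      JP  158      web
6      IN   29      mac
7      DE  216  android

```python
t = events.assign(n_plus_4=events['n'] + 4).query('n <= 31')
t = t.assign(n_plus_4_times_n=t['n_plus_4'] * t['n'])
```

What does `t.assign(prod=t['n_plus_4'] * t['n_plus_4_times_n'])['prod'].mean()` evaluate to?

add column n_plus_4 = events['n'] + 4:
  country    n   device  n_plus_4
0      JP   40  android        44
1      DE  348      ios       352
2      BR  272      web       276
3      CA  452      ios       456
4      CA   31      ios        35
5      JP  158      web       162
6      IN   29      mac        33
7      DE  216  android       220
filter rows where n <= 31:
  country   n device  n_plus_4
4      CA  31    ios        35
6      IN  29    mac        33
add column n_plus_4_times_n = t['n_plus_4'] * t['n']:
  country   n device  n_plus_4  n_plus_4_times_n
4      CA  31    ios        35              1085
6      IN  29    mac        33               957
add column prod = t['n_plus_4'] * t['n_plus_4_times_n']:
  country   n device  n_plus_4  n_plus_4_times_n   prod
4      CA  31    ios        35              1085  37975
6      IN  29    mac        33               957  31581
Taking the mean of column 'prod' gives 34778.0.

34778.0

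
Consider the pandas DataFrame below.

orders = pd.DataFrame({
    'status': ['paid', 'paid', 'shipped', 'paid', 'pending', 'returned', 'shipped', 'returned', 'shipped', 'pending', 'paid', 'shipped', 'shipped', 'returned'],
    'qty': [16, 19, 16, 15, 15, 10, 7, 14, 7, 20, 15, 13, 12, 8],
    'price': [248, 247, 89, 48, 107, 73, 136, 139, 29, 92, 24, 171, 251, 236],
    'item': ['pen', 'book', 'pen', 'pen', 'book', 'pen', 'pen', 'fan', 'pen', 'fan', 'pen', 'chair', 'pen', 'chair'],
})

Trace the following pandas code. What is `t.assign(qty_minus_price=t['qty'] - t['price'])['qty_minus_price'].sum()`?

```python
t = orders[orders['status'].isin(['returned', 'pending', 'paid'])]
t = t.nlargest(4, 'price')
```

filter rows where status in ['returned', 'pending', 'paid']:
      status  qty  price   item
0       paid   16    248    pen
1       paid   19    247   book
3       paid   15     48    pen
4    pending   15    107   book
5   returned   10     73    pen
7   returned   14    139    fan
9    pending   20     92    fan
10      paid   15     24    pen
13  returned    8    236  chair
take 4 rows with largest price:
      status  qty  price   item
0       paid   16    248    pen
1       paid   19    247   book
13  returned    8    236  chair
7   returned   14    139    fan
add column qty_minus_price = t['qty'] - t['price']:
      status  qty  price   item  qty_minus_price
0       paid   16    248    pen             -232
1       paid   19    247   book             -228
13  returned    8    236  chair             -228
7   returned   14    139    fan             -125
Then the sum of column 'qty_minus_price': -813

-813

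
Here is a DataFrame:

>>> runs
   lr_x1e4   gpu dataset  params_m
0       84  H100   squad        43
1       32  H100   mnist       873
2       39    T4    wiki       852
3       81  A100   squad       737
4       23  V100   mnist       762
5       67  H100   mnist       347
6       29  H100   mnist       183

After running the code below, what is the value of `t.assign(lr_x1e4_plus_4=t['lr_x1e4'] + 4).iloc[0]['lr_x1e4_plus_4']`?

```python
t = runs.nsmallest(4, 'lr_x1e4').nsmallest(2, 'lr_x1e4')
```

take 4 rows with smallest lr_x1e4:
   lr_x1e4   gpu dataset  params_m
4       23  V100   mnist       762
6       29  H100   mnist       183
1       32  H100   mnist       873
2       39    T4    wiki       852
take 2 rows with smallest lr_x1e4:
   lr_x1e4   gpu dataset  params_m
4       23  V100   mnist       762
6       29  H100   mnist       183
add column lr_x1e4_plus_4 = t['lr_x1e4'] + 4:
   lr_x1e4   gpu dataset  params_m  lr_x1e4_plus_4
4       23  V100   mnist       762              27
6       29  H100   mnist       183              33
Taking the value at position 0, column 'lr_x1e4_plus_4' gives 27.

27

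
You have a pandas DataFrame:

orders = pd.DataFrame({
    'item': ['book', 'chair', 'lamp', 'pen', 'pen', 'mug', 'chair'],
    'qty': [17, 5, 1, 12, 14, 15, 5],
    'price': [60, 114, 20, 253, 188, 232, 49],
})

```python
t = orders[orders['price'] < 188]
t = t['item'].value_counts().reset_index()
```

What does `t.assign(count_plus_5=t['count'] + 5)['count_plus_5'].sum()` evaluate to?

filter rows where price < 188:
    item  qty  price
0   book   17     60
1  chair    5    114
2   lamp    1     20
6  chair    5     49
value_counts of item:
item
chair    2
book     1
lamp     1
Name: count, dtype: int64
reset_index():
    item  count
0  chair      2
1   book      1
2   lamp      1
add column count_plus_5 = t['count'] + 5:
    item  count  count_plus_5
0  chair      2             7
1   book      1             6
2   lamp      1             6
sum of column 'count_plus_5' → 19

19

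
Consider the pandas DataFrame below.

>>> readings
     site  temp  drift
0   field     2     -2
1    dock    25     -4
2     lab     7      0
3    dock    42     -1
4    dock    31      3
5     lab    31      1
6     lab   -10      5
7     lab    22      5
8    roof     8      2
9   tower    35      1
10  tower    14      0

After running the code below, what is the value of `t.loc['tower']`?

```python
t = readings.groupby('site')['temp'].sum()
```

group by site, sum of temp:
site
dock     98
field     2
lab      50
roof      8
tower    49
Name: temp, dtype: int64
value at index 'tower' → 49

49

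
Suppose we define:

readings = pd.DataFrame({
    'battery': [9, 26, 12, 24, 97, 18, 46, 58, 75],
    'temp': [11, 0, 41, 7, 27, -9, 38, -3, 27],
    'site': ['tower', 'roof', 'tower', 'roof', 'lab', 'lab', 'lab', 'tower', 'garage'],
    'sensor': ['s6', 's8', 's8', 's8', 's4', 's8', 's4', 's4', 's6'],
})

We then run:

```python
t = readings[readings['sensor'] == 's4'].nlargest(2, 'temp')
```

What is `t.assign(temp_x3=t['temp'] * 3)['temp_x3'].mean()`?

97.5

filter rows where sensor == 's4':
   battery  temp   site sensor
4       97    27    lab     s4
6       46    38    lab     s4
7       58    -3  tower     s4
take 2 rows with largest temp:
   battery  temp site sensor
6       46    38  lab     s4
4       97    27  lab     s4
add column temp_x3 = t['temp'] * 3:
   battery  temp site sensor  temp_x3
6       46    38  lab     s4      114
4       97    27  lab     s4       81
Finally, mean of column 'temp_x3' = 97.5.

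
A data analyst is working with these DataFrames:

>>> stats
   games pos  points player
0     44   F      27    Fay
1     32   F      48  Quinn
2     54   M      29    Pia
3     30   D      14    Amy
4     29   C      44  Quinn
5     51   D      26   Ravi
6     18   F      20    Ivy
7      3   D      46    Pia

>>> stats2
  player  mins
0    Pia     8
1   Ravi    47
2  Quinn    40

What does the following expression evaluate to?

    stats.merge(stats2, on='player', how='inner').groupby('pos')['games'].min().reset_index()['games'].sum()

118

merge on 'player' (how='inner') → 5 rows:
   games pos  points player  mins
0     32   F      48  Quinn    40
1     54   M      29    Pia     8
2     29   C      44  Quinn    40
3     51   D      26   Ravi    47
4      3   D      46    Pia     8
group by pos, min of games:
pos
C    29
D     3
F    32
M    54
Name: games, dtype: int64
reset_index():
  pos  games
0   C     29
1   D      3
2   F     32
3   M     54
Hence 118.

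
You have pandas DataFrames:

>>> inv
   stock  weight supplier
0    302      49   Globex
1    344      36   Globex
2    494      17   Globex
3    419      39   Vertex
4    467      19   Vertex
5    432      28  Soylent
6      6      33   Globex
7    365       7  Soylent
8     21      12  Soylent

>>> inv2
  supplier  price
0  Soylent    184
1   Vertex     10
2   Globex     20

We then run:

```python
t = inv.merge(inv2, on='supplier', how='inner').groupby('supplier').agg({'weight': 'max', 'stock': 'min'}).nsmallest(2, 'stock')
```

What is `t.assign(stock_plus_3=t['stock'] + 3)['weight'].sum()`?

77

merge on 'supplier' (how='inner') → 9 rows:
   stock  weight supplier  price
0    302      49   Globex     20
1    344      36   Globex     20
2    494      17   Globex     20
3    419      39   Vertex     10
4    467      19   Vertex     10
5    432      28  Soylent    184
6      6      33   Globex     20
7    365       7  Soylent    184
8     21      12  Soylent    184
group by supplier: max(weight), min(stock):
          weight  stock
supplier               
Globex        49      6
Soylent       28     21
Vertex        39    419
take 2 rows with smallest stock:
          weight  stock
supplier               
Globex        49      6
Soylent       28     21
add column stock_plus_3 = t['stock'] + 3:
          weight  stock  stock_plus_3
supplier                             
Globex        49      6             9
Soylent       28     21            24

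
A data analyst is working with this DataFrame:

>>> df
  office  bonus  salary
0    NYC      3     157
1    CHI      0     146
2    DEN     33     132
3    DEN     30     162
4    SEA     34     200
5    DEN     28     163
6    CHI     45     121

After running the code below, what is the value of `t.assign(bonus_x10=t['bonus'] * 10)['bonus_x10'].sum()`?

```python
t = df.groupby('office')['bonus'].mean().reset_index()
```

898.333333333

group by office, mean of bonus:
office
CHI    22.500000
DEN    30.333333
NYC     3.000000
SEA    34.000000
Name: bonus, dtype: float64
reset_index():
  office      bonus
0    CHI  22.500000
1    DEN  30.333333
2    NYC   3.000000
3    SEA  34.000000
add column bonus_x10 = t['bonus'] * 10:
  office      bonus   bonus_x10
0    CHI  22.500000  225.000000
1    DEN  30.333333  303.333333
2    NYC   3.000000   30.000000
3    SEA  34.000000  340.000000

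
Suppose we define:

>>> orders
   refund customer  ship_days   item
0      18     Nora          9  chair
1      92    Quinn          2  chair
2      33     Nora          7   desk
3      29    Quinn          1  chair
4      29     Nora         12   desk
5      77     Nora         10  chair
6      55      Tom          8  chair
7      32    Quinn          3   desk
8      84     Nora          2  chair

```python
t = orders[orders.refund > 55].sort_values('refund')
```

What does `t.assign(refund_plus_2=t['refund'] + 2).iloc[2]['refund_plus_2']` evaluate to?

94

filter rows where refund > 55:
   refund customer  ship_days   item
1      92    Quinn          2  chair
5      77     Nora         10  chair
8      84     Nora          2  chair
sort by refund:
   refund customer  ship_days   item
5      77     Nora         10  chair
8      84     Nora          2  chair
1      92    Quinn          2  chair
add column refund_plus_2 = t['refund'] + 2:
   refund customer  ship_days   item  refund_plus_2
5      77     Nora         10  chair             79
8      84     Nora          2  chair             86
1      92    Quinn          2  chair             94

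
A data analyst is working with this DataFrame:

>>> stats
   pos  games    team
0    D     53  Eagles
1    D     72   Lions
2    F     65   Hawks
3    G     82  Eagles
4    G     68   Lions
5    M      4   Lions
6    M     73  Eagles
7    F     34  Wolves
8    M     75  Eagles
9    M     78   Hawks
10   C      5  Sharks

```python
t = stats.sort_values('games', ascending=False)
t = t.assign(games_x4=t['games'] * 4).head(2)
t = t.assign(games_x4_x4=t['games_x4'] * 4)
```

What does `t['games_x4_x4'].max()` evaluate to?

sort by games descending:
   pos  games    team
3    G     82  Eagles
9    M     78   Hawks
8    M     75  Eagles
6    M     73  Eagles
1    D     72   Lions
4    G     68   Lions
2    F     65   Hawks
0    D     53  Eagles
7    F     34  Wolves
10   C      5  Sharks
5    M      4   Lions
add column games_x4 = t['games'] * 4:
   pos  games    team  games_x4
3    G     82  Eagles       328
9    M     78   Hawks       312
8    M     75  Eagles       300
6    M     73  Eagles       292
1    D     72   Lions       288
4    G     68   Lions       272
2    F     65   Hawks       260
0    D     53  Eagles       212
7    F     34  Wolves       136
10   C      5  Sharks        20
5    M      4   Lions        16
take first 2 rows:
  pos  games    team  games_x4
3   G     82  Eagles       328
9   M     78   Hawks       312
add column games_x4_x4 = t['games_x4'] * 4:
  pos  games    team  games_x4  games_x4_x4
3   G     82  Eagles       328         1312
9   M     78   Hawks       312         1248
Then the max of column 'games_x4_x4': 1312

1312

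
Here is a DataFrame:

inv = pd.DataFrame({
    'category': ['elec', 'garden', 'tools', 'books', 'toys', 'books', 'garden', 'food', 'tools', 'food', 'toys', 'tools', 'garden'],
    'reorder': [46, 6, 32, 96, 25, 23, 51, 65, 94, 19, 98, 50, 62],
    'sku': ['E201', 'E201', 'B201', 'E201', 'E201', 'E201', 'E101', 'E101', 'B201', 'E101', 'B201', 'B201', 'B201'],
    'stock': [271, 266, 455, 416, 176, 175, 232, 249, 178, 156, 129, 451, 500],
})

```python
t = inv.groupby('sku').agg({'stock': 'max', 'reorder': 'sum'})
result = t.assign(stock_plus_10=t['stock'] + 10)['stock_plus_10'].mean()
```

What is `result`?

398.333333333

group by sku: max(stock), sum(reorder):
      stock  reorder
sku                 
B201    500      336
E101    249      135
E201    416      196
add column stock_plus_10 = t['stock'] + 10:
      stock  reorder  stock_plus_10
sku                                
B201    500      336            510
E101    249      135            259
E201    416      196            426
Reading off the mean of column 'stock_plus_10', we get 398.333333333.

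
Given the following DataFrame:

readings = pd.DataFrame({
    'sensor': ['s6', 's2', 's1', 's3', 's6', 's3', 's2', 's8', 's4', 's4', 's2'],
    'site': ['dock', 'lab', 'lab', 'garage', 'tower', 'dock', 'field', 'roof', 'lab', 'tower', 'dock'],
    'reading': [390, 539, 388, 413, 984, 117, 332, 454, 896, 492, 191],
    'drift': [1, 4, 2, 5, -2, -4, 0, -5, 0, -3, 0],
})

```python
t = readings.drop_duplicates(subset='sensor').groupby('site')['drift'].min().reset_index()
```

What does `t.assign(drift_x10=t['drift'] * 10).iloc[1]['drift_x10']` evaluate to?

50

drop duplicate sensor (keep=first):
  sensor    site  reading  drift
0     s6    dock      390      1
1     s2     lab      539      4
2     s1     lab      388      2
3     s3  garage      413      5
7     s8    roof      454     -5
8     s4     lab      896      0
group by site, min of drift:
site
dock      1
garage    5
lab       0
roof     -5
Name: drift, dtype: int64
reset_index():
     site  drift
0    dock      1
1  garage      5
2     lab      0
3    roof     -5
add column drift_x10 = t['drift'] * 10:
     site  drift  drift_x10
0    dock      1         10
1  garage      5         50
2     lab      0          0
3    roof     -5        -50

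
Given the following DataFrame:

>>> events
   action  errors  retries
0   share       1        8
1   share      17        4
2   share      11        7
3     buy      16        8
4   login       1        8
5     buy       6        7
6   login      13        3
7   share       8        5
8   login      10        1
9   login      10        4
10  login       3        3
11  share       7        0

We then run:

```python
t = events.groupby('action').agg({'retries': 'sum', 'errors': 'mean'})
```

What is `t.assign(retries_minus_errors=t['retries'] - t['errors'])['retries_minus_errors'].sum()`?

group by action: sum(retries), mean(errors):
        retries  errors
action                 
buy          15    11.0
login        19     7.4
share        24     8.8
add column retries_minus_errors = t['retries'] - t['errors']:
        retries  errors  retries_minus_errors
action                                       
buy          15    11.0                   4.0
login        19     7.4                  11.6
share        24     8.8                  15.2
Finally, sum of column 'retries_minus_errors' = 30.8.

30.8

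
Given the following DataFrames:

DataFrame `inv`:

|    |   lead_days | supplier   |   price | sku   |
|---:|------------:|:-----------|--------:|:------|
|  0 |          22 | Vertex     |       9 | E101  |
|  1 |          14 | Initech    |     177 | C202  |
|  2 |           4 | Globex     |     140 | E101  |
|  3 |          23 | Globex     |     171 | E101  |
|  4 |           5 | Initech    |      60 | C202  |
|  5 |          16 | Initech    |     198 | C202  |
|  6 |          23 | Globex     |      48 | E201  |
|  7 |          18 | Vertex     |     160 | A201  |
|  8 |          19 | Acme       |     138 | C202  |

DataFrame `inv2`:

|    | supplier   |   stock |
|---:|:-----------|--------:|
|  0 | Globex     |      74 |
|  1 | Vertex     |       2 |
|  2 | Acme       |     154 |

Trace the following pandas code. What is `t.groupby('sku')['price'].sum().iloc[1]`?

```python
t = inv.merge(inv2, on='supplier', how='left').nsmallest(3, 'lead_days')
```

140

merge on 'supplier' (how='left') → 9 rows:
   lead_days supplier  price   sku  stock
0         22   Vertex      9  E101    2.0
1         14  Initech    177  C202    NaN
2          4   Globex    140  E101   74.0
3         23   Globex    171  E101   74.0
4          5  Initech     60  C202    NaN
5         16  Initech    198  C202    NaN
6         23   Globex     48  E201   74.0
7         18   Vertex    160  A201    2.0
8         19     Acme    138  C202  154.0
take 3 rows with smallest lead_days:
   lead_days supplier  price   sku  stock
2          4   Globex    140  E101   74.0
4          5  Initech     60  C202    NaN
1         14  Initech    177  C202    NaN
group by sku, sum of price:
sku
C202    237
E101    140
Name: price, dtype: int64
Reading off the value at position 1, we get 140.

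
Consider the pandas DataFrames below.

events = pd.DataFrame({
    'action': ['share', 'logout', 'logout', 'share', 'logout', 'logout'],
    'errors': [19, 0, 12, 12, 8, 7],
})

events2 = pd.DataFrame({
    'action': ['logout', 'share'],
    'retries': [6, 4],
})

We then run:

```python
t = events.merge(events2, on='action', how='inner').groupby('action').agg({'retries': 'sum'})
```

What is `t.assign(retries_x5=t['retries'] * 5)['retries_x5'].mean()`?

merge on 'action' (how='inner') → 6 rows:
   action  errors  retries
0   share      19        4
1  logout       0        6
2  logout      12        6
3   share      12        4
4  logout       8        6
5  logout       7        6
group by action, sum of retries:
        retries
action         
logout       24
share         8
add column retries_x5 = t['retries'] * 5:
        retries  retries_x5
action                     
logout       24         120
share         8          40

80.0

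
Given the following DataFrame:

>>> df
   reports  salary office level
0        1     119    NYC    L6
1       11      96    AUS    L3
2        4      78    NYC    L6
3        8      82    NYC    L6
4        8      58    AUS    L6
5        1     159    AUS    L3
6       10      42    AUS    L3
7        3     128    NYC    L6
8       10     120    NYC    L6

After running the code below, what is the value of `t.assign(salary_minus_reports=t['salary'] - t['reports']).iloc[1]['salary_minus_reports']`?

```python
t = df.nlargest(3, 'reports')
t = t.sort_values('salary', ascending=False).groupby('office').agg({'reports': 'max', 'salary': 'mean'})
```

110.0

take 3 rows with largest reports:
   reports  salary office level
1       11      96    AUS    L3
6       10      42    AUS    L3
8       10     120    NYC    L6
sort by salary descending:
   reports  salary office level
8       10     120    NYC    L6
1       11      96    AUS    L3
6       10      42    AUS    L3
group by office: max(reports), mean(salary):
        reports  salary
office                 
AUS          11    69.0
NYC          10   120.0
add column salary_minus_reports = t['salary'] - t['reports']:
        reports  salary  salary_minus_reports
office                                       
AUS          11    69.0                  58.0
NYC          10   120.0                 110.0
Taking the value at position 1, column 'salary_minus_reports' gives 110.0.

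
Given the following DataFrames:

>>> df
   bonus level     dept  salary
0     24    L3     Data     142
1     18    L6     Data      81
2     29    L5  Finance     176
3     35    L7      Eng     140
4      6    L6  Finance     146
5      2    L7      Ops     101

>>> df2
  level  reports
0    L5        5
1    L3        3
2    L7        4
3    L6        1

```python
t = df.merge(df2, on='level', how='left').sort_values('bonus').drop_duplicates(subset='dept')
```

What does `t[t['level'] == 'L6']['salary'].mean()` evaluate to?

merge on 'level' (how='left') → 6 rows:
   bonus level     dept  salary  reports
0     24    L3     Data     142        3
1     18    L6     Data      81        1
2     29    L5  Finance     176        5
3     35    L7      Eng     140        4
4      6    L6  Finance     146        1
5      2    L7      Ops     101        4
sort by bonus:
   bonus level     dept  salary  reports
5      2    L7      Ops     101        4
4      6    L6  Finance     146        1
1     18    L6     Data      81        1
0     24    L3     Data     142        3
2     29    L5  Finance     176        5
3     35    L7      Eng     140        4
drop duplicate dept (keep=first):
   bonus level     dept  salary  reports
5      2    L7      Ops     101        4
4      6    L6  Finance     146        1
1     18    L6     Data      81        1
3     35    L7      Eng     140        4
filter rows where level == 'L6':
   bonus level     dept  salary  reports
4      6    L6  Finance     146        1
1     18    L6     Data      81        1
The mean of column 'salary' is 113.5.

113.5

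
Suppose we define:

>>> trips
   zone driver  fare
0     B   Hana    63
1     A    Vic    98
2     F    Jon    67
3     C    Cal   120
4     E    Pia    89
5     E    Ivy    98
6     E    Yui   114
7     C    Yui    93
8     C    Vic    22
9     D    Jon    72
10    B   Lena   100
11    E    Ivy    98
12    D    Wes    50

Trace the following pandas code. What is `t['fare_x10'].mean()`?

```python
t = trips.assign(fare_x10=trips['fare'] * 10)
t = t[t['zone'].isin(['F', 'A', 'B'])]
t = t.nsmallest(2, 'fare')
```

add column fare_x10 = trips['fare'] * 10:
   zone driver  fare  fare_x10
0     B   Hana    63       630
1     A    Vic    98       980
2     F    Jon    67       670
3     C    Cal   120      1200
4     E    Pia    89       890
5     E    Ivy    98       980
6     E    Yui   114      1140
7     C    Yui    93       930
8     C    Vic    22       220
9     D    Jon    72       720
10    B   Lena   100      1000
11    E    Ivy    98       980
12    D    Wes    50       500
filter rows where zone in ['F', 'A', 'B']:
   zone driver  fare  fare_x10
0     B   Hana    63       630
1     A    Vic    98       980
2     F    Jon    67       670
10    B   Lena   100      1000
take 2 rows with smallest fare:
  zone driver  fare  fare_x10
0    B   Hana    63       630
2    F    Jon    67       670
mean of column 'fare_x10' → 650.0

650.0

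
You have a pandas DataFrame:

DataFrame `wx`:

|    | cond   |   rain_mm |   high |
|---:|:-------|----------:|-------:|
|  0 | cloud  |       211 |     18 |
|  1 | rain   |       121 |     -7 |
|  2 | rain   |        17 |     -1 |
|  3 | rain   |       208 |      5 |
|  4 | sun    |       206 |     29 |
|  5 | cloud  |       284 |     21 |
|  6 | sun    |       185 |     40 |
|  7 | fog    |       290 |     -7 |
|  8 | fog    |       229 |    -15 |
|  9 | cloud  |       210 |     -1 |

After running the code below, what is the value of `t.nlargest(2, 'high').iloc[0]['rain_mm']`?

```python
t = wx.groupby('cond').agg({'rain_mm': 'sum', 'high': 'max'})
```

group by cond: sum(rain_mm), max(high):
       rain_mm  high
cond                
cloud      705    21
fog        519    -7
rain       346     5
sun        391    40
take 2 rows with largest high:
       rain_mm  high
cond                
sun        391    40
cloud      705    21
The value at position 0, column 'rain_mm' is 391.

391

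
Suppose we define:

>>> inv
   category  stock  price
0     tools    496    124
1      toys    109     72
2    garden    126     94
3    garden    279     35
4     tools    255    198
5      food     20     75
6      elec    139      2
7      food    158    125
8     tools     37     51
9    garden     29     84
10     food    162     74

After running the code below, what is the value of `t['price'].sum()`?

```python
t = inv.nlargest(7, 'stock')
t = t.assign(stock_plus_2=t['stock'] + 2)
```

take 7 rows with largest stock:
   category  stock  price
0     tools    496    124
3    garden    279     35
4     tools    255    198
10     food    162     74
7      food    158    125
6      elec    139      2
2    garden    126     94
add column stock_plus_2 = t['stock'] + 2:
   category  stock  price  stock_plus_2
0     tools    496    124           498
3    garden    279     35           281
4     tools    255    198           257
10     food    162     74           164
7      food    158    125           160
6      elec    139      2           141
2    garden    126     94           128
sum of column 'price' → 652

652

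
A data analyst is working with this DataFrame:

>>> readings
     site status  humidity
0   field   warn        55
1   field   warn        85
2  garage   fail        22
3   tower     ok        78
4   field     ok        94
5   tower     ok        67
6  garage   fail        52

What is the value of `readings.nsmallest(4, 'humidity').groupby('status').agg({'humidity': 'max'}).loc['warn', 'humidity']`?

55

take 4 rows with smallest humidity:
     site status  humidity
2  garage   fail        22
6  garage   fail        52
0   field   warn        55
5   tower     ok        67
group by status, max of humidity:
        humidity
status          
fail          52
ok            67
warn          55
So loc['warn', 'humidity'] = 55.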